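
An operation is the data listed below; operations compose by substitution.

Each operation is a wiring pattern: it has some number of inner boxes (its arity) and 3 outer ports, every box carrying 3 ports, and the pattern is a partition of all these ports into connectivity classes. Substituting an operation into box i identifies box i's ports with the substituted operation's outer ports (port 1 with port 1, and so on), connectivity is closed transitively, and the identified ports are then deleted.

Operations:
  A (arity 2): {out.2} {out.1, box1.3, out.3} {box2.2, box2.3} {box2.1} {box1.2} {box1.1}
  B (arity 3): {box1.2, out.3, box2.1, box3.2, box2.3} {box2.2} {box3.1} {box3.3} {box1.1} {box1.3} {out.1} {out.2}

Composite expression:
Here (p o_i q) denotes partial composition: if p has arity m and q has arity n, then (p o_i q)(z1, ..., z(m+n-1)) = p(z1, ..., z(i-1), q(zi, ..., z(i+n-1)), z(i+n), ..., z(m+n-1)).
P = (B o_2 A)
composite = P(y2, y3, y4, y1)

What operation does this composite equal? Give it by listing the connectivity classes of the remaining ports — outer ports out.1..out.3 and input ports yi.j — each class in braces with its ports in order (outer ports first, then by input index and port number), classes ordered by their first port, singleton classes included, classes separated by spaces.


{out.1} {out.2} {out.3, y1.2, y2.2, y3.3} {y1.1} {y1.3} {y2.1} {y2.3} {y3.1} {y3.2} {y4.1} {y4.2, y4.3}

Substituting into B glues patterns; closure does the rest.
the subtree at A composes to {out.1, out.3, y3.3} {out.2} {y3.1} {y3.2} {y4.1} {y4.2, y4.3} on (y3, y4); out.j = own outer ports
the subtree at B composes to {out.1} {out.2} {out.3, y1.2, y2.2, y3.3} {y1.1} {y1.3} {y2.1} {y2.3} {y3.1} {y3.2} {y4.1} {y4.2, y4.3} on (y2, y3, y4, y1); out.j = own outer ports


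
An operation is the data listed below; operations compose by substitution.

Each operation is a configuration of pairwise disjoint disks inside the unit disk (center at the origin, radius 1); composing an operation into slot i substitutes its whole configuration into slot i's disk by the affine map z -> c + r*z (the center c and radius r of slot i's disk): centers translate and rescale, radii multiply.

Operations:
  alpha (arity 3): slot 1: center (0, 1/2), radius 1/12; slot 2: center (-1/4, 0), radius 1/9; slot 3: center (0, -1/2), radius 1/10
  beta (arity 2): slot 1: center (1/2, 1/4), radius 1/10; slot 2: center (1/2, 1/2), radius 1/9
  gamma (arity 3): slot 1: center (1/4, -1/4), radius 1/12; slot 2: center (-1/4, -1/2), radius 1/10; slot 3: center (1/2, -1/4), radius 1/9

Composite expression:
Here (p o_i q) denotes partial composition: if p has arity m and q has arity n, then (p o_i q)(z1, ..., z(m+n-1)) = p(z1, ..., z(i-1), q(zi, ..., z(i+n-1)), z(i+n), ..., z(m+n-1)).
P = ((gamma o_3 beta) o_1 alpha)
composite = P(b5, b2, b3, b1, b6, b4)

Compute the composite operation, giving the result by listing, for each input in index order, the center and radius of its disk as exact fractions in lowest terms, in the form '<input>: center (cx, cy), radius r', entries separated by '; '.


b1: center (-1/4, -1/2), radius 1/10; b2: center (11/48, -1/4), radius 1/108; b3: center (1/4, -7/24), radius 1/120; b4: center (5/9, -7/36), radius 1/81; b5: center (1/4, -5/24), radius 1/144; b6: center (5/9, -2/9), radius 1/90

Each b-disk chains the slot maps above it in gamma; radii multiply.
b5 passes through 2 substitutions, ending at center (1/4, -5/24), radius 1/144
b2 passes through 2 substitutions, ending at center (11/48, -1/4), radius 1/108
b3 passes through 2 substitutions, ending at center (1/4, -7/24), radius 1/120
b1 passes through 1 substitution, ending at center (-1/4, -1/2), radius 1/10
b6 passes through 2 substitutions, ending at center (5/9, -2/9), radius 1/90
b4 passes through 2 substitutions, ending at center (5/9, -7/36), radius 1/81


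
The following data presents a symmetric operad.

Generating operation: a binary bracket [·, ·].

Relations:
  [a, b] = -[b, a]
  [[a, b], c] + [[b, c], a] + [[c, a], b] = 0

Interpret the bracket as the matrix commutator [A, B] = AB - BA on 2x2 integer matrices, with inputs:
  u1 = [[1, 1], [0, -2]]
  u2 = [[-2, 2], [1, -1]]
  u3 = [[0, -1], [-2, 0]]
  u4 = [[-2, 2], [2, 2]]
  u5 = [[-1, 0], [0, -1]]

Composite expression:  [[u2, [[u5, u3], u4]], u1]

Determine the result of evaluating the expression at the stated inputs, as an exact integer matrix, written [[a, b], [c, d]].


[u5, u3] = [[0, 0], [0, 0]]
[[u5, u3], u4] = [[0, 0], [0, 0]]
[u2, [[u5, u3], u4]] = [[0, 0], [0, 0]]
[[u2, [[u5, u3], u4]], u1] = [[0, 0], [0, 0]]

[[0, 0], [0, 0]]


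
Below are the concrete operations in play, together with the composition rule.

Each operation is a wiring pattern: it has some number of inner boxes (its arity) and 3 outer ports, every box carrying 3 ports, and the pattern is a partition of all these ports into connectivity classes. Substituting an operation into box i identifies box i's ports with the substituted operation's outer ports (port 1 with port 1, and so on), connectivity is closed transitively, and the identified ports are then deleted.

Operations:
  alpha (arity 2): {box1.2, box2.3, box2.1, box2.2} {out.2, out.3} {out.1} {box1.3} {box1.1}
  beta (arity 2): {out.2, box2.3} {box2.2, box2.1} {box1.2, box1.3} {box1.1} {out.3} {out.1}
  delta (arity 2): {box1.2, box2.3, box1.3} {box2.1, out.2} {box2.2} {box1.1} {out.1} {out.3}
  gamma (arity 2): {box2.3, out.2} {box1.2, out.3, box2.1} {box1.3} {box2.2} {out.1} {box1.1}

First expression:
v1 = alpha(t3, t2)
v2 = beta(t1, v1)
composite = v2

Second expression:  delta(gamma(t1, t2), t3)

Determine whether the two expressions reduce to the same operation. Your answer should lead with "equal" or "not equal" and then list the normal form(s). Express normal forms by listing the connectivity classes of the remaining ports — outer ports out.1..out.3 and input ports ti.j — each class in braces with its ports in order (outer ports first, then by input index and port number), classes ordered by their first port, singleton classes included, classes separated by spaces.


not equal; the first gives {out.1} {out.2} {out.3} {t1.1} {t1.2, t1.3} {t2.1, t2.2, t2.3, t3.2} {t3.1} {t3.3} and the second {out.1} {out.2, t3.1} {out.3} {t1.1} {t1.2, t2.1, t2.3, t3.3} {t1.3} {t2.2} {t3.2}

In normal form, the first expression is {out.1} {out.2} {out.3} {t1.1} {t1.2, t1.3} {t2.1, t2.2, t2.3, t3.2} {t3.1} {t3.3}
In normal form, the second expression is {out.1} {out.2, t3.1} {out.3} {t1.1} {t1.2, t2.1, t2.3, t3.3} {t1.3} {t2.2} {t3.2}
They disagree, so not equal.


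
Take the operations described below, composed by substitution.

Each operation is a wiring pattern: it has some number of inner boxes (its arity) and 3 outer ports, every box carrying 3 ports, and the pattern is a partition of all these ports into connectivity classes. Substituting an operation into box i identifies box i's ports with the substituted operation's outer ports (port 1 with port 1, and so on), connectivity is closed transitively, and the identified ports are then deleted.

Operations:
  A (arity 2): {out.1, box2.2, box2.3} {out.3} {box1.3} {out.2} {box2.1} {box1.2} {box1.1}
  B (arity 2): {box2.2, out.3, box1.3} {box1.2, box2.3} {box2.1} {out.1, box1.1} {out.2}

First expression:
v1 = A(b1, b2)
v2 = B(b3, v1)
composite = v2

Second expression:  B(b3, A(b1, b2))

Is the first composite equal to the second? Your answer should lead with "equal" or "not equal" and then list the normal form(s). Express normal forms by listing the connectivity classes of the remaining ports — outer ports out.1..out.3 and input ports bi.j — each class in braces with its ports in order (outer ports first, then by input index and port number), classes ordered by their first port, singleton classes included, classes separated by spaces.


equal: each reduces to {out.1, b3.1} {out.2} {out.3, b3.3} {b1.1} {b1.2} {b1.3} {b2.1} {b2.2, b2.3} {b3.2}

The first expression, normalized: {out.1, b3.1} {out.2} {out.3, b3.3} {b1.1} {b1.2} {b1.3} {b2.1} {b2.2, b2.3} {b3.2}
The second expression, normalized: {out.1, b3.1} {out.2} {out.3, b3.3} {b1.1} {b1.2} {b1.3} {b2.1} {b2.2, b2.3} {b3.2}
One common form — equal.


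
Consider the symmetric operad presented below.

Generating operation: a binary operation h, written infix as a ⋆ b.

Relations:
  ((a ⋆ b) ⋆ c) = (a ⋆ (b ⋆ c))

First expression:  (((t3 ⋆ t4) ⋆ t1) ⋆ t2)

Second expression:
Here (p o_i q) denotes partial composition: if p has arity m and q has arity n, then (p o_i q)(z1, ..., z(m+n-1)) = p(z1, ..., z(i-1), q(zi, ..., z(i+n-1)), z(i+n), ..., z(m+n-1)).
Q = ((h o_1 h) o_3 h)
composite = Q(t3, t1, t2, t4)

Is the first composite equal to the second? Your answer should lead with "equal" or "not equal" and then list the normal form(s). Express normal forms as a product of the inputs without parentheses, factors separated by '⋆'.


not equal; first: t3 ⋆ t4 ⋆ t1 ⋆ t2; second: t3 ⋆ t1 ⋆ t2 ⋆ t4

Normal form of the first expression: t3 ⋆ t4 ⋆ t1 ⋆ t2
Normal form of the second expression: t3 ⋆ t1 ⋆ t2 ⋆ t4
They disagree, so not equal.


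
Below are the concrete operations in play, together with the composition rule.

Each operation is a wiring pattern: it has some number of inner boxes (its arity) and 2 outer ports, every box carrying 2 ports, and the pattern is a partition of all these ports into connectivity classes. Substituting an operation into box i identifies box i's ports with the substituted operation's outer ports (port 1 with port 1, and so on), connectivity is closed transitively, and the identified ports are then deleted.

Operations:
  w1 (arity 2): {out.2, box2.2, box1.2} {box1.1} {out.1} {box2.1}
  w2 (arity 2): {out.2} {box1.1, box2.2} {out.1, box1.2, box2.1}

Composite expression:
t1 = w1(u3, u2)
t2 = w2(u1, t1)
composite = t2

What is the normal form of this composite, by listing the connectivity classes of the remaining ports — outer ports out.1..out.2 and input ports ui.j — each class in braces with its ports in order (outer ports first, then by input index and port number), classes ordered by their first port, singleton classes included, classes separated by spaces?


Substituting into w2 glues patterns; closure does the rest.
w1 over (u3, u2) gives {out.1} {out.2, u2.2, u3.2} {u2.1} {u3.1}, out.j being that stage's outer ports
w2 over (u1, u3, u2) gives {out.1, u1.2} {out.2} {u1.1, u2.2, u3.2} {u2.1} {u3.1}, out.j being that stage's outer ports

{out.1, u1.2} {out.2} {u1.1, u2.2, u3.2} {u2.1} {u3.1}


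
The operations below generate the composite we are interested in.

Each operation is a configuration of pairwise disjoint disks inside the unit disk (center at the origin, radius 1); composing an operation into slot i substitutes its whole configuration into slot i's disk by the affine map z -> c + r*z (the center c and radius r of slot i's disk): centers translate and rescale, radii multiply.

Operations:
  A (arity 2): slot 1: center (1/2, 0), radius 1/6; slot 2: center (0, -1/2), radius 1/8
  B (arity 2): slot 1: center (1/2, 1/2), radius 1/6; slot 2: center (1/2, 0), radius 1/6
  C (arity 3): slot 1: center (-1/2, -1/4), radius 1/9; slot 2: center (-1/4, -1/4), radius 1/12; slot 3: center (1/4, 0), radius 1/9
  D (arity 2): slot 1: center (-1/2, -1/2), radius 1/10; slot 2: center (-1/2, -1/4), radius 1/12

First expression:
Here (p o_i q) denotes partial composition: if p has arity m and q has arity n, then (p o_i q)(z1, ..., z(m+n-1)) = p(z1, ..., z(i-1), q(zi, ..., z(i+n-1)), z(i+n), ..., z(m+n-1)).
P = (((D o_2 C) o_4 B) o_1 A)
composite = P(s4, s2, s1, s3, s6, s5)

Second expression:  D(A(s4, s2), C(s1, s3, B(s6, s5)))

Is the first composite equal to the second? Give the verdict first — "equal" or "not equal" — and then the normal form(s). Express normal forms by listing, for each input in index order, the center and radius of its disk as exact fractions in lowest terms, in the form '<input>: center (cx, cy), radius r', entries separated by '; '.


equal — both sides give s1: center (-13/24, -13/48), radius 1/108; s2: center (-1/2, -11/20), radius 1/80; s3: center (-25/48, -13/48), radius 1/144; s4: center (-9/20, -1/2), radius 1/60; s5: center (-205/432, -1/4), radius 1/648; s6: center (-205/432, -53/216), radius 1/648

In normal form, the first expression is s1: center (-13/24, -13/48), radius 1/108; s2: center (-1/2, -11/20), radius 1/80; s3: center (-25/48, -13/48), radius 1/144; s4: center (-9/20, -1/2), radius 1/60; s5: center (-205/432, -1/4), radius 1/648; s6: center (-205/432, -53/216), radius 1/648
In normal form, the second expression is s1: center (-13/24, -13/48), radius 1/108; s2: center (-1/2, -11/20), radius 1/80; s3: center (-25/48, -13/48), radius 1/144; s4: center (-9/20, -1/2), radius 1/60; s5: center (-205/432, -1/4), radius 1/648; s6: center (-205/432, -53/216), radius 1/648
The normal forms match — equal.


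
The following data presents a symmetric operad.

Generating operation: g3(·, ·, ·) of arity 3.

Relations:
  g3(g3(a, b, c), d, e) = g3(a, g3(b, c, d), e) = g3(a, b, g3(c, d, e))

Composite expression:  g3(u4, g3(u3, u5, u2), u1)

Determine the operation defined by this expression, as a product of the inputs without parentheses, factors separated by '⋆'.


Every regrouping of g3 is equal, so read the u-inputs in written order.
g3(u3, u5, u2) reduces to u3 ⋆ u5 ⋆ u2
g3(u4, g3(u3, u5, u2), u1) reduces to u4 ⋆ u3 ⋆ u5 ⋆ u2 ⋆ u1

u4 ⋆ u3 ⋆ u5 ⋆ u2 ⋆ u1


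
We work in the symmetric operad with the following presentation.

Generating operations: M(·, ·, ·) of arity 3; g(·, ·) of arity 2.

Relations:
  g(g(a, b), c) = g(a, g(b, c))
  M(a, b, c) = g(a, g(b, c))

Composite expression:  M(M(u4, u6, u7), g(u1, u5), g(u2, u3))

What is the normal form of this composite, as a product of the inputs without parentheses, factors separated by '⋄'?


u4 ⋄ u6 ⋄ u7 ⋄ u1 ⋄ u5 ⋄ u2 ⋄ u3

Under associativity of M, the answer is the u's in reading order.
M(u4, u6, u7) unparenthesizes to u4 ⋄ u6 ⋄ u7
g(u1, u5) unparenthesizes to u1 ⋄ u5
g(u2, u3) unparenthesizes to u2 ⋄ u3
M(M(u4, u6, u7), g(u1, u5), g(u2, u3)) unparenthesizes to u4 ⋄ u6 ⋄ u7 ⋄ u1 ⋄ u5 ⋄ u2 ⋄ u3


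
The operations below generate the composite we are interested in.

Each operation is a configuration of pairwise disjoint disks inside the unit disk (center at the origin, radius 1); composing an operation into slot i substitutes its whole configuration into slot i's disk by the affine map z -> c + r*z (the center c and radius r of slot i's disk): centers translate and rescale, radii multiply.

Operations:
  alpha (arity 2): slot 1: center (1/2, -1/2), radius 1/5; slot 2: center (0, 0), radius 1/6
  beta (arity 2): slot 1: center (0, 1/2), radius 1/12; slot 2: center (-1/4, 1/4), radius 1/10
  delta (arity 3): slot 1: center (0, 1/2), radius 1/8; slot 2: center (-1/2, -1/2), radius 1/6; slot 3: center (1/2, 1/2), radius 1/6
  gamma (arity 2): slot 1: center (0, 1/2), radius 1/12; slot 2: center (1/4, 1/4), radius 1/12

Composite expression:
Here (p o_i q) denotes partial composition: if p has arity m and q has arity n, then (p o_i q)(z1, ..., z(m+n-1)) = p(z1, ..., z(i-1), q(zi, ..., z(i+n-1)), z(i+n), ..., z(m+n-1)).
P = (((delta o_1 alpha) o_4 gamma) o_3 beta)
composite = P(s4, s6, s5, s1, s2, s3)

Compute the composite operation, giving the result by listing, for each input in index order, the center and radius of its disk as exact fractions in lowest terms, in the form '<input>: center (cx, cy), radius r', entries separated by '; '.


s1: center (-13/24, -11/24), radius 1/60; s2: center (1/2, 7/12), radius 1/72; s3: center (13/24, 13/24), radius 1/72; s4: center (1/16, 7/16), radius 1/40; s5: center (-1/2, -5/12), radius 1/72; s6: center (0, 1/2), radius 1/48

Affine substitution under delta: radii multiply and s-centers shift.
input s4: applying the 2 nested substitutions gives center (1/16, 7/16), radius 1/40
input s6: applying the 2 nested substitutions gives center (0, 1/2), radius 1/48
input s5: applying the 2 nested substitutions gives center (-1/2, -5/12), radius 1/72
input s1: applying the 2 nested substitutions gives center (-13/24, -11/24), radius 1/60
input s2: applying the 2 nested substitutions gives center (1/2, 7/12), radius 1/72
input s3: applying the 2 nested substitutions gives center (13/24, 13/24), radius 1/72


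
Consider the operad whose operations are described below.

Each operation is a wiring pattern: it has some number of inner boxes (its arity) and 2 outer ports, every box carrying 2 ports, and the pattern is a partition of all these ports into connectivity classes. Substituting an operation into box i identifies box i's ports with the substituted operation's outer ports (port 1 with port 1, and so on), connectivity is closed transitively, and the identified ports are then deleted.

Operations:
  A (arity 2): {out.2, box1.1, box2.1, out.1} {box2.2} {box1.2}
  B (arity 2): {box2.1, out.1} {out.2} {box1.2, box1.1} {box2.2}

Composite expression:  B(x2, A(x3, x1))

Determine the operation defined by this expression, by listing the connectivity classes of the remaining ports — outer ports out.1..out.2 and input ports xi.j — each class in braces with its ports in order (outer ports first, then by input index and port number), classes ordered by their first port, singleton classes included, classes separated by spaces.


{out.1, x1.1, x3.1} {out.2} {x1.2} {x2.1, x2.2} {x3.2}

Reachability decides: close wires over B-identified ports.
through A, on inputs (x3, x1): {out.1, out.2, x1.1, x3.1} {x1.2} {x3.2} (out.j = stage outer ports)
through B, on inputs (x2, x3, x1): {out.1, x1.1, x3.1} {out.2} {x1.2} {x2.1, x2.2} {x3.2} (out.j = stage outer ports)


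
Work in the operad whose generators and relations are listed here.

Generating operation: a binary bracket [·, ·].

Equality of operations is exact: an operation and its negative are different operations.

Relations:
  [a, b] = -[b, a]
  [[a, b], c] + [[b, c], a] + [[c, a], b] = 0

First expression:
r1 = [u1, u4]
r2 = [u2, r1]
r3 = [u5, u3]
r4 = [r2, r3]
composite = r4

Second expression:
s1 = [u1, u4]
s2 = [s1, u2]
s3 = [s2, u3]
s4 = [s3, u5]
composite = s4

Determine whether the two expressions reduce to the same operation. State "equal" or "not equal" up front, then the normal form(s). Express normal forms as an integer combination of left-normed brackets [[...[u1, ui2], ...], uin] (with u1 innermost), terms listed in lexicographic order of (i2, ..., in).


not equal; the first gives [[[[u1, u4], u2], u3], u5] - [[[[u1, u4], u2], u5], u3] and the second [[[[u1, u4], u2], u3], u5]

Normal form of the first expression: [[[[u1, u4], u2], u3], u5] - [[[[u1, u4], u2], u5], u3]
Normal form of the second expression: [[[[u1, u4], u2], u3], u5]
They disagree, so not equal.


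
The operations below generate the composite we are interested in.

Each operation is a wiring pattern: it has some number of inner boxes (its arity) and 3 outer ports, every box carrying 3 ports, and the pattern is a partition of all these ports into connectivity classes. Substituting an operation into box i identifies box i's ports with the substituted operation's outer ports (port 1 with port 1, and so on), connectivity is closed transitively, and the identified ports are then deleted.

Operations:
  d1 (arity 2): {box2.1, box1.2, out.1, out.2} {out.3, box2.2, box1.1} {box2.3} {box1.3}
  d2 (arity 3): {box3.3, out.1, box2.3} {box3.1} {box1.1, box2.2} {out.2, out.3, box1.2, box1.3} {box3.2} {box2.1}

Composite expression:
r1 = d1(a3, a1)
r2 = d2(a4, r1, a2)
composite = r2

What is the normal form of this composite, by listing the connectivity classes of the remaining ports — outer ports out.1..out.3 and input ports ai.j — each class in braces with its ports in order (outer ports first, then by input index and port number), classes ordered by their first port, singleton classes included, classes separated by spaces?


Treat the ports identified at d2 as solder joints: merge, then drop.
through d1, on inputs (a3, a1): {out.1, out.2, a1.1, a3.2} {out.3, a1.2, a3.1} {a1.3} {a3.3} (out.j = stage outer ports)
through d2, on inputs (a4, a3, a1, a2): {out.1, a1.2, a2.3, a3.1} {out.2, out.3, a4.2, a4.3} {a1.1, a3.2, a4.1} {a1.3} {a2.1} {a2.2} {a3.3} (out.j = stage outer ports)

{out.1, a1.2, a2.3, a3.1} {out.2, out.3, a4.2, a4.3} {a1.1, a3.2, a4.1} {a1.3} {a2.1} {a2.2} {a3.3}


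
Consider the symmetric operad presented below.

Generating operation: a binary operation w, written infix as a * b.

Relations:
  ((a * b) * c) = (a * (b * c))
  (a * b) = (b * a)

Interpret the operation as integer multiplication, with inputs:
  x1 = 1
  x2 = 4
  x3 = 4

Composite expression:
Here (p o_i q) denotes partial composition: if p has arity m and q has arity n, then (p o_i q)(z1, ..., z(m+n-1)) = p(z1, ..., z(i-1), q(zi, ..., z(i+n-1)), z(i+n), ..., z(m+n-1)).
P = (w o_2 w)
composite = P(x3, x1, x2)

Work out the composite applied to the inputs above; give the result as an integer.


(x1 * x2) = 4
(x3 * (x1 * x2)) = 16

16


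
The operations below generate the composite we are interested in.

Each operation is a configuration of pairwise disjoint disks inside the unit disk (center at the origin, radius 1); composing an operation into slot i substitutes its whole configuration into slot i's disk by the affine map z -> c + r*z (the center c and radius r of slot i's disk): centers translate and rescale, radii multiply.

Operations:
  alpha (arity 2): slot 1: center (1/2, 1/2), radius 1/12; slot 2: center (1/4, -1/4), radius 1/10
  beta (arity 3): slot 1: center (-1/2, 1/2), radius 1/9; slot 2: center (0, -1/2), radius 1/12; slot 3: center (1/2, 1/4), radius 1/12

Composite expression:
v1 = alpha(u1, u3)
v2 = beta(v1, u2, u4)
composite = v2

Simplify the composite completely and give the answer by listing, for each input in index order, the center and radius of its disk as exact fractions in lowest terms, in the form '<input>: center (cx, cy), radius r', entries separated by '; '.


Only the slot chain above each u matters under beta; compose those maps.
for u1, the 2-step affine chain lands on center (-4/9, 5/9), radius 1/108
for u3, the 2-step affine chain lands on center (-17/36, 17/36), radius 1/90
for u2, the 1-step affine chain lands on center (0, -1/2), radius 1/12
for u4, the 1-step affine chain lands on center (1/2, 1/4), radius 1/12

u1: center (-4/9, 5/9), radius 1/108; u2: center (0, -1/2), radius 1/12; u3: center (-17/36, 17/36), radius 1/90; u4: center (1/2, 1/4), radius 1/12


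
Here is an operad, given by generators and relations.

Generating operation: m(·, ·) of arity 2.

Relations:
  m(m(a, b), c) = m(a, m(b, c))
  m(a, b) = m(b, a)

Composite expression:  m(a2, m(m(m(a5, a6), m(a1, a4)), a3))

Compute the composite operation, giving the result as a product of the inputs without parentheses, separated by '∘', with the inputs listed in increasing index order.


a1 ∘ a2 ∘ a3 ∘ a4 ∘ a5 ∘ a6

Shape and order are irrelevant to m; the a-input set decides.
m(a5, a6) linearizes to a5 ∘ a6
m(a1, a4) linearizes to a1 ∘ a4
m(m(a5, a6), m(a1, a4)) linearizes to a5 ∘ a6 ∘ a1 ∘ a4
m(m(m(a5, a6), m(a1, a4)), a3) linearizes to a5 ∘ a6 ∘ a1 ∘ a4 ∘ a3
m(a2, m(m(m(a5, a6), m(a1, a4)), a3)) linearizes to a2 ∘ a5 ∘ a6 ∘ a1 ∘ a4 ∘ a3
reordering the factors by index: a1 ∘ a2 ∘ a3 ∘ a4 ∘ a5 ∘ a6


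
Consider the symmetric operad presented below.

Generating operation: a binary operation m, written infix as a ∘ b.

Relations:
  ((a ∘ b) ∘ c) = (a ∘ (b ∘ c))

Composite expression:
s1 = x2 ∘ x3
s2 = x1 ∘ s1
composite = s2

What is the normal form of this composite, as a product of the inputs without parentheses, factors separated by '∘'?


Key point: m is associative — brackets drop, the x-order remains.
(x2 ∘ x3) linearizes to x2 ∘ x3
(x1 ∘ (x2 ∘ x3)) linearizes to x1 ∘ x2 ∘ x3

x1 ∘ x2 ∘ x3


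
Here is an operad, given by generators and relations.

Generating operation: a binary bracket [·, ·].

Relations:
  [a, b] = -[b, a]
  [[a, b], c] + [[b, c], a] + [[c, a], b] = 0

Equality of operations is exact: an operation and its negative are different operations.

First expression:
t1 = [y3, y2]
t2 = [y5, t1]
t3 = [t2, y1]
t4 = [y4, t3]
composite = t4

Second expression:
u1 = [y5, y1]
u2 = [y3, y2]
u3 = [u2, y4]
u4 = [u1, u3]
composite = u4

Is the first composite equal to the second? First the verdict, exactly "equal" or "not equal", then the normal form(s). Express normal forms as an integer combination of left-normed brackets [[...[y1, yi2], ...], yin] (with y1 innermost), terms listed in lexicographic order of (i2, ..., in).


Reducing the first expression gives [[[[y1, y2], y3], y5], y4] - [[[[y1, y3], y2], y5], y4] - [[[[y1, y5], y2], y3], y4] + [[[[y1, y5], y3], y2], y4]
Reducing the second expression gives [[[[y1, y5], y2], y3], y4] - [[[[y1, y5], y3], y2], y4] - [[[[y1, y5], y4], y2], y3] + [[[[y1, y5], y4], y3], y2]
The normal forms differ: not equal.

not equal: they reduce to [[[[y1, y2], y3], y5], y4] - [[[[y1, y3], y2], y5], y4] - [[[[y1, y5], y2], y3], y4] + [[[[y1, y5], y3], y2], y4] and [[[[y1, y5], y2], y3], y4] - [[[[y1, y5], y3], y2], y4] - [[[[y1, y5], y4], y2], y3] + [[[[y1, y5], y4], y3], y2]


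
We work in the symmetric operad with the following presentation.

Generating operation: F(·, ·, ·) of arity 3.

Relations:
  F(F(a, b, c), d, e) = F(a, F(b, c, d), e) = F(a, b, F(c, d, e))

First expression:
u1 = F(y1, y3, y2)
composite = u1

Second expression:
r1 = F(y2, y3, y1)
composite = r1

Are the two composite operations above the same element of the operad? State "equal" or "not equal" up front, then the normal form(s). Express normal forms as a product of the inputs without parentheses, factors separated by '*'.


The first composite normalizes to y1 * y3 * y2
The second composite normalizes to y2 * y3 * y1
The normal forms differ: not equal.

not equal: they reduce to y1 * y3 * y2 and y2 * y3 * y1


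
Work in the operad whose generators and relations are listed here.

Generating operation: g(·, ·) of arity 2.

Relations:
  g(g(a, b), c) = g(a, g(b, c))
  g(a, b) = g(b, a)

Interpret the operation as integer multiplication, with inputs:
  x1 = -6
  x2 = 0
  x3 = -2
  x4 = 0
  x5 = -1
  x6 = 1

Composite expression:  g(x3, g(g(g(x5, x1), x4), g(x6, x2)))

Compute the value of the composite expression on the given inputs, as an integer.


0


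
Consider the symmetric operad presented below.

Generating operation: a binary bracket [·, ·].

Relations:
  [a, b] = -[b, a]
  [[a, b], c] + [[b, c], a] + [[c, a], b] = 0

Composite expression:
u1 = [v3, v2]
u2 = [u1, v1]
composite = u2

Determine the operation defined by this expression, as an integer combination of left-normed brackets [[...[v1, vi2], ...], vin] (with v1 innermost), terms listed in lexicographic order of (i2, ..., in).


[[v1, v2], v3] - [[v1, v3], v2]

A multilinear Lie element is pinned by v1-initial words (v1 innermost).
Composite bracket: [[v3, v2], v1]
The bracket unfolds into 4 signed words via [a, b] = ab - ba (2^2 = 4).
Collect the words opening with v1:
  sign of v1v2v3 is +1, so it contributes +[[v1, v2], v3]
  sign of v1v3v2 is -1, so it contributes -[[v1, v3], v2]


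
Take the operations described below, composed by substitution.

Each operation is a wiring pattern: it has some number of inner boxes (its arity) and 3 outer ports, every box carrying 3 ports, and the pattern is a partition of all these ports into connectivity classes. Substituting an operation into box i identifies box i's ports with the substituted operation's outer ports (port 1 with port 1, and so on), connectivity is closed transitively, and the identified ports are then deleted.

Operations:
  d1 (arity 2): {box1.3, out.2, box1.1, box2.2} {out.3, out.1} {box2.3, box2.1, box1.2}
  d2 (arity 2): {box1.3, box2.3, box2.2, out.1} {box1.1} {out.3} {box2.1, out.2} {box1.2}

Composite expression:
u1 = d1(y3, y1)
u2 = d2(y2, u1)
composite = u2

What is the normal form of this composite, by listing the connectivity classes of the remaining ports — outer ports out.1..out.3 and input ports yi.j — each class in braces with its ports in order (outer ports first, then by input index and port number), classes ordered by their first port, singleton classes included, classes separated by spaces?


After gluing at d2, chains via deleted ports link the y-ports.
after d1, the pattern on (y3, y1) reads {out.1, out.3} {out.2, y1.2, y3.1, y3.3} {y1.1, y1.3, y3.2} (out.j = its outer ports)
after d2, the pattern on (y2, y3, y1) reads {out.1, out.2, y1.2, y2.3, y3.1, y3.3} {out.3} {y1.1, y1.3, y3.2} {y2.1} {y2.2} (out.j = its outer ports)

{out.1, out.2, y1.2, y2.3, y3.1, y3.3} {out.3} {y1.1, y1.3, y3.2} {y2.1} {y2.2}


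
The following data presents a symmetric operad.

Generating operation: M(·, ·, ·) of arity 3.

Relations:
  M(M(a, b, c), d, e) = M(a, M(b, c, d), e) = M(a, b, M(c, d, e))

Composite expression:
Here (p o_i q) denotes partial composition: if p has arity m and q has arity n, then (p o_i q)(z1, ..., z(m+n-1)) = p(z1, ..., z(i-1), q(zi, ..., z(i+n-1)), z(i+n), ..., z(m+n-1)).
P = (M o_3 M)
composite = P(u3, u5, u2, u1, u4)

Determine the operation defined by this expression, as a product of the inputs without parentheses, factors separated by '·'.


u3 · u5 · u2 · u1 · u4

Every regrouping of M is equal, so read the u-inputs in written order.
M(u2, u1, u4) collapses to u2 · u1 · u4
M(u3, u5, M(u2, u1, u4)) collapses to u3 · u5 · u2 · u1 · u4


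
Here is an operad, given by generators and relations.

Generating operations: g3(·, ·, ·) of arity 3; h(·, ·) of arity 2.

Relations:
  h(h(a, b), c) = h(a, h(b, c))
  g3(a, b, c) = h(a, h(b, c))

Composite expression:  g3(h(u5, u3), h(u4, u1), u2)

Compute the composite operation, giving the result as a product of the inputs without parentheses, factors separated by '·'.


u5 · u3 · u4 · u1 · u2

The g3-tree's shape is irrelevant; the u-reading-order decides.
h(u5, u3) unparenthesizes to u5 · u3
h(u4, u1) unparenthesizes to u4 · u1
g3(h(u5, u3), h(u4, u1), u2) unparenthesizes to u5 · u3 · u4 · u1 · u2


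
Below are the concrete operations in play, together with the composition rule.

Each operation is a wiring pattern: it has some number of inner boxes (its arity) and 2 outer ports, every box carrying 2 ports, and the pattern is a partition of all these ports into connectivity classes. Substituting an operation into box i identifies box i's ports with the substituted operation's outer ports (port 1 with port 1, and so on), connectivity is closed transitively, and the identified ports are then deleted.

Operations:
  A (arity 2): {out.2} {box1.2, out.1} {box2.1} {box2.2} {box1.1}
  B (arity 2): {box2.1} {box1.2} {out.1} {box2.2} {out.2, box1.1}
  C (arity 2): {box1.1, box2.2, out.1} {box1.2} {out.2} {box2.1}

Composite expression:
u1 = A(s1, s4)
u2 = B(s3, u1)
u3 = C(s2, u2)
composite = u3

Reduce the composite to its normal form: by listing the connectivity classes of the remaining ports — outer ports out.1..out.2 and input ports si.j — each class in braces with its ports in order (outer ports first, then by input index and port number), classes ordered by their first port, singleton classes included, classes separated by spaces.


Connectivity passes through glued C-boundaries; trace each wire chain.
through A, on inputs (s1, s4): {out.1, s1.2} {out.2} {s1.1} {s4.1} {s4.2} (out.j = stage outer ports)
through B, on inputs (s3, s1, s4): {out.1} {out.2, s3.1} {s1.1} {s1.2} {s3.2} {s4.1} {s4.2} (out.j = stage outer ports)
through C, on inputs (s2, s3, s1, s4): {out.1, s2.1, s3.1} {out.2} {s1.1} {s1.2} {s2.2} {s3.2} {s4.1} {s4.2} (out.j = stage outer ports)

{out.1, s2.1, s3.1} {out.2} {s1.1} {s1.2} {s2.2} {s3.2} {s4.1} {s4.2}


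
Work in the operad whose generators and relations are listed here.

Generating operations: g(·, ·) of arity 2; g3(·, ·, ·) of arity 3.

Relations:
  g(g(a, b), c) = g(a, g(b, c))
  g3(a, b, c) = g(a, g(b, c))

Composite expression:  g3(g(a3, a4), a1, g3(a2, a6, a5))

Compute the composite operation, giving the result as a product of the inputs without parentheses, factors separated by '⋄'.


Key point: g3 is associative — brackets drop, the a-order remains.
g(a3, a4) linearizes to a3 ⋄ a4
g3(a2, a6, a5) linearizes to a2 ⋄ a6 ⋄ a5
g3(g(a3, a4), a1, g3(a2, a6, a5)) linearizes to a3 ⋄ a4 ⋄ a1 ⋄ a2 ⋄ a6 ⋄ a5

a3 ⋄ a4 ⋄ a1 ⋄ a2 ⋄ a6 ⋄ a5


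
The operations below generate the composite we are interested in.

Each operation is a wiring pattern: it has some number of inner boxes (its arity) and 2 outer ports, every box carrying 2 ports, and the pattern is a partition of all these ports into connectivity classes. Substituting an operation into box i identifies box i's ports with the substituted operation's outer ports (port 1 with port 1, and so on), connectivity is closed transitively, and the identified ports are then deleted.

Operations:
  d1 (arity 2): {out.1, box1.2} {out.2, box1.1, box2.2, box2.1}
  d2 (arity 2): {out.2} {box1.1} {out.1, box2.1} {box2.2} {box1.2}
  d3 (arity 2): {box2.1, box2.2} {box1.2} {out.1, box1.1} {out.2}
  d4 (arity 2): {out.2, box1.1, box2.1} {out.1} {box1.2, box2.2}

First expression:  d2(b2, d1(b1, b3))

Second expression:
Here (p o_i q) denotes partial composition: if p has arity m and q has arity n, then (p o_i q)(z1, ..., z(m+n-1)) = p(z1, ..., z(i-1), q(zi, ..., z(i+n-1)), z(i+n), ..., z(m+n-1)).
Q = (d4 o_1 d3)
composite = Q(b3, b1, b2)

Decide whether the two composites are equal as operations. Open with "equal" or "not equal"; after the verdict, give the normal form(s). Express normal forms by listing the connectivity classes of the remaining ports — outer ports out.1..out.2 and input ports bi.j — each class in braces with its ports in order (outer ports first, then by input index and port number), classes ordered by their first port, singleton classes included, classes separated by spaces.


not equal: they reduce to {out.1, b1.2} {out.2} {b1.1, b3.1, b3.2} {b2.1} {b2.2} and {out.1} {out.2, b2.1, b3.1} {b1.1, b1.2} {b2.2} {b3.2}


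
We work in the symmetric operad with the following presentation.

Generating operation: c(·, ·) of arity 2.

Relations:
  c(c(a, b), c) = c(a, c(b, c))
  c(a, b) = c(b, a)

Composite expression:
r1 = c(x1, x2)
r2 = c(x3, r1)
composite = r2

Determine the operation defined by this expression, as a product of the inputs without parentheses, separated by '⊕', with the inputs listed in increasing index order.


x1 ⊕ x2 ⊕ x3

Reordering under c is free, so list the x-inputs canonically.
c(x1, x2) reduces to x1 ⊕ x2
c(x3, c(x1, x2)) reduces to x3 ⊕ x1 ⊕ x2
commutativity sorts the factors: x1 ⊕ x2 ⊕ x3


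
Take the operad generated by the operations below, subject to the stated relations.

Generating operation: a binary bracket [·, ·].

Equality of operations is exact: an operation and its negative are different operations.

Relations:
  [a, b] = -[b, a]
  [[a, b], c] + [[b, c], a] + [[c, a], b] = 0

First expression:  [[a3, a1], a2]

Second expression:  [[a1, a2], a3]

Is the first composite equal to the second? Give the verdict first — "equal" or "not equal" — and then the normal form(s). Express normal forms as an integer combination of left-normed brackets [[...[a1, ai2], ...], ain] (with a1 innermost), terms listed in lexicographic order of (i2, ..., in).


In normal form, the first expression is -[[a1, a3], a2]
In normal form, the second expression is [[a1, a2], a3]
Different reductions; not equal.

not equal — first -[[a1, a3], a2], second [[a1, a2], a3]


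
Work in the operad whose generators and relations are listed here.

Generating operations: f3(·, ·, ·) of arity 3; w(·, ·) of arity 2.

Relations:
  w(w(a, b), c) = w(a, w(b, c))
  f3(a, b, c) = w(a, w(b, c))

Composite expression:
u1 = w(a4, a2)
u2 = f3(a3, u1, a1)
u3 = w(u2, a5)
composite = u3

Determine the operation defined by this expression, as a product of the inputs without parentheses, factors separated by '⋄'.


a3 ⋄ a4 ⋄ a2 ⋄ a1 ⋄ a5

Key point: w is associative — brackets drop, the a-order remains.
w(a4, a2) reduces to a4 ⋄ a2
f3(a3, w(a4, a2), a1) reduces to a3 ⋄ a4 ⋄ a2 ⋄ a1
w(f3(a3, w(a4, a2), a1), a5) reduces to a3 ⋄ a4 ⋄ a2 ⋄ a1 ⋄ a5


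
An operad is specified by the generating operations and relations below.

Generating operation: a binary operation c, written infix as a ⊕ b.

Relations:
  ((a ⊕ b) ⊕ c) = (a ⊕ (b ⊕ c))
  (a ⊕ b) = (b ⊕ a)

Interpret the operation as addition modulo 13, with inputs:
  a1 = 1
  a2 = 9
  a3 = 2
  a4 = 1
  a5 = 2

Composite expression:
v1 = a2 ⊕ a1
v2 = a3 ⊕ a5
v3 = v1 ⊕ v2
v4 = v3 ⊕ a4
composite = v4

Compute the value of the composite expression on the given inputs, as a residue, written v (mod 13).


(a2 ⊕ a1) = 10
(a3 ⊕ a5) = 4
((a2 ⊕ a1) ⊕ (a3 ⊕ a5)) = 1
(((a2 ⊕ a1) ⊕ (a3 ⊕ a5)) ⊕ a4) = 2

2 (mod 13)


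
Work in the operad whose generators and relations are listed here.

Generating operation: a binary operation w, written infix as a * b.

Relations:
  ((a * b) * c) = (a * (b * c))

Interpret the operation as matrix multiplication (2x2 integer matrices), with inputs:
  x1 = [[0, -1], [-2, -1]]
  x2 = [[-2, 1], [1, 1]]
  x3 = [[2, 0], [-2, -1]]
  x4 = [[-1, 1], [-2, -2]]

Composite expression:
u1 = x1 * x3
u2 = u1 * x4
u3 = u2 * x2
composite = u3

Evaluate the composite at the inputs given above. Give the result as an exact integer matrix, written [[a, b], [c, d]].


[[8, -4], [-4, -4]]

(x1 * x3) = [[2, 1], [-2, 1]]
((x1 * x3) * x4) = [[-4, 0], [0, -4]]
(((x1 * x3) * x4) * x2) = [[8, -4], [-4, -4]]


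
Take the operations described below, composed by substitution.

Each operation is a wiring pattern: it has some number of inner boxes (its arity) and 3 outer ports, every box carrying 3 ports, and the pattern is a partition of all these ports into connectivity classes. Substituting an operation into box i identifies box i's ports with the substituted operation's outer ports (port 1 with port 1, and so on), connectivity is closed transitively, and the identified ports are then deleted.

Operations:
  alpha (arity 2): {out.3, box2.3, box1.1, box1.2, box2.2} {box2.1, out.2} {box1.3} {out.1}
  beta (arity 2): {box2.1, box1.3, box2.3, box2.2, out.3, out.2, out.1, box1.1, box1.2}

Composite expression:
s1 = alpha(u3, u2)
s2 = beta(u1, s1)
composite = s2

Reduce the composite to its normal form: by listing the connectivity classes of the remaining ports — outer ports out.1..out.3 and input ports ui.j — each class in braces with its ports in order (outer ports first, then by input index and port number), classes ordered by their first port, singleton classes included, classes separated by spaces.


{out.1, out.2, out.3, u1.1, u1.2, u1.3, u2.1, u2.2, u2.3, u3.1, u3.2} {u3.3}

Substituting into beta glues patterns; closure does the rest.
after alpha, the pattern on (u3, u2) reads {out.1} {out.2, u2.1} {out.3, u2.2, u2.3, u3.1, u3.2} {u3.3} (out.j = its outer ports)
after beta, the pattern on (u1, u3, u2) reads {out.1, out.2, out.3, u1.1, u1.2, u1.3, u2.1, u2.2, u2.3, u3.1, u3.2} {u3.3} (out.j = its outer ports)


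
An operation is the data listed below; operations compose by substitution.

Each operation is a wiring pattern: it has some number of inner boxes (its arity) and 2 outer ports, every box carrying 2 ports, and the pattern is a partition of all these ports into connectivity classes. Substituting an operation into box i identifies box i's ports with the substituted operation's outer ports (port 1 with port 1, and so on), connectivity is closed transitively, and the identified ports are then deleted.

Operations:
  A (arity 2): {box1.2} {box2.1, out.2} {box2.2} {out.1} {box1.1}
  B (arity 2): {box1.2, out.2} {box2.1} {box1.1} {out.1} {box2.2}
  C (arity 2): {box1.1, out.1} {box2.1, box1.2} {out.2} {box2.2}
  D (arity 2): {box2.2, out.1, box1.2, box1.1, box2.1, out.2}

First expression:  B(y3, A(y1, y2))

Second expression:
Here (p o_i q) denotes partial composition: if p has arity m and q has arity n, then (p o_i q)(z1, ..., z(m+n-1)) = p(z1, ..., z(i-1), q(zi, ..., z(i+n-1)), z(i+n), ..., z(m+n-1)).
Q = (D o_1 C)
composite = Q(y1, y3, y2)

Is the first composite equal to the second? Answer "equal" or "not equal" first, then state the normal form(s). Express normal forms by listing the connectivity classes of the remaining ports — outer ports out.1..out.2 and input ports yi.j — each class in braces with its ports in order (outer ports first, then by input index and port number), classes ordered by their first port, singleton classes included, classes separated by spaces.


not equal: they reduce to {out.1} {out.2, y3.2} {y1.1} {y1.2} {y2.1} {y2.2} {y3.1} and {out.1, out.2, y1.1, y2.1, y2.2} {y1.2, y3.1} {y3.2}

The first expression, normalized: {out.1} {out.2, y3.2} {y1.1} {y1.2} {y2.1} {y2.2} {y3.1}
The second expression, normalized: {out.1, out.2, y1.1, y2.1, y2.2} {y1.2, y3.1} {y3.2}
Distinct normal forms: not equal.
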